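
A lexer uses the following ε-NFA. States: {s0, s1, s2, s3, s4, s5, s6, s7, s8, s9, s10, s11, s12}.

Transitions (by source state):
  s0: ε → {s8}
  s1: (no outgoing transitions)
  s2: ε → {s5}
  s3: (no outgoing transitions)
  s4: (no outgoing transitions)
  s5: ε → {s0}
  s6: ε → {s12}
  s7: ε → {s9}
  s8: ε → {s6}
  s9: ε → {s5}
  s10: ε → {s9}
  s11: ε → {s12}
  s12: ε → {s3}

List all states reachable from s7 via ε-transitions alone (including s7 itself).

{s0, s3, s5, s6, s7, s8, s9, s12}

Start with {s7}.
From s7 via ε: add s9.
From s9 via ε: add s5.
From s5 via ε: add s0.
From s0 via ε: add s8.
From s8 via ε: add s6.
From s6 via ε: add s12.
From s12 via ε: add s3.
No new states can be added; the closed set is {s0, s3, s5, s6, s7, s8, s9, s12}.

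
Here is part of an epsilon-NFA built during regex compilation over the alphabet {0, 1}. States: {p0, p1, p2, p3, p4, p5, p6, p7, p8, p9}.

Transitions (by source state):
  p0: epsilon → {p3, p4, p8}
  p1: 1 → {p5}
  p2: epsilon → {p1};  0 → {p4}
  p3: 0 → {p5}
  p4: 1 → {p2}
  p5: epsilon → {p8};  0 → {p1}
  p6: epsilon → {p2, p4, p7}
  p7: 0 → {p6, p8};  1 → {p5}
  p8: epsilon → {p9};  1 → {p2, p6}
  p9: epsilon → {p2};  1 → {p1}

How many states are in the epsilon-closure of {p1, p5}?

5

Start with {p1, p5}.
From p5 via epsilon: add p8.
From p8 via epsilon: add p9.
From p9 via epsilon: add p2.
epsilon-closure = {p1, p2, p5, p8, p9}, which has 5 states.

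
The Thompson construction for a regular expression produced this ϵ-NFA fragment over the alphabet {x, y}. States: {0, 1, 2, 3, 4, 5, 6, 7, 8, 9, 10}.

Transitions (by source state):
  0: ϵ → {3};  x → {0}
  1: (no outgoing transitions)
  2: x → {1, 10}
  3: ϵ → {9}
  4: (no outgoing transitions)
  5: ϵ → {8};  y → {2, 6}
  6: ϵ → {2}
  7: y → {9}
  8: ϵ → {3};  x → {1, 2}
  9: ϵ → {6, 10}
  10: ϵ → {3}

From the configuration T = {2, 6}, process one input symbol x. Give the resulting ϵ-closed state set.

{1, 2, 3, 6, 9, 10}

2 on x → {1, 10}.
No x-transition from 6.
Union after reading x: {1, 10}.
Now take the ϵ-closure:
From 10 via ϵ: add 3.
From 3 via ϵ: add 9.
From 9 via ϵ: add 6.
From 6 via ϵ: add 2.
No new states can be added; the closed set is {1, 2, 3, 6, 9, 10}.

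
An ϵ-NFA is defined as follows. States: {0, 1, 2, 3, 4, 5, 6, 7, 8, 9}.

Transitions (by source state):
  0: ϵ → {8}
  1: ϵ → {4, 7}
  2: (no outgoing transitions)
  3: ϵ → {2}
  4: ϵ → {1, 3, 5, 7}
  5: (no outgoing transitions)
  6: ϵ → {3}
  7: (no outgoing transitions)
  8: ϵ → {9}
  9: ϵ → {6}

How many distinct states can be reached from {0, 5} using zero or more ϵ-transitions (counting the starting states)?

Start with {0, 5}.
From 0 via ϵ: add 8.
From 8 via ϵ: add 9.
From 9 via ϵ: add 6.
From 6 via ϵ: add 3.
From 3 via ϵ: add 2.
ϵ-closure = {0, 2, 3, 5, 6, 8, 9}, which has 7 states.

7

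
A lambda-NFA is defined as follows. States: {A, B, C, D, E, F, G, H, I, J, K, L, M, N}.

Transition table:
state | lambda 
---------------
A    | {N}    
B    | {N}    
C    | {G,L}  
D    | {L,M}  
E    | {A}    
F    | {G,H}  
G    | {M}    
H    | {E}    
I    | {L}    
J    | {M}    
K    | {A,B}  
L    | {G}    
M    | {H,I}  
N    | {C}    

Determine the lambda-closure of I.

Start with {I}.
From I via lambda: add L.
From L via lambda: add G.
From G via lambda: add M.
From M via lambda: add H.
From H via lambda: add E.
From E via lambda: add A.
From A via lambda: add N.
From N via lambda: add C.
No new states can be added; the closed set is {A, C, E, G, H, I, L, M, N}.

{A, C, E, G, H, I, L, M, N}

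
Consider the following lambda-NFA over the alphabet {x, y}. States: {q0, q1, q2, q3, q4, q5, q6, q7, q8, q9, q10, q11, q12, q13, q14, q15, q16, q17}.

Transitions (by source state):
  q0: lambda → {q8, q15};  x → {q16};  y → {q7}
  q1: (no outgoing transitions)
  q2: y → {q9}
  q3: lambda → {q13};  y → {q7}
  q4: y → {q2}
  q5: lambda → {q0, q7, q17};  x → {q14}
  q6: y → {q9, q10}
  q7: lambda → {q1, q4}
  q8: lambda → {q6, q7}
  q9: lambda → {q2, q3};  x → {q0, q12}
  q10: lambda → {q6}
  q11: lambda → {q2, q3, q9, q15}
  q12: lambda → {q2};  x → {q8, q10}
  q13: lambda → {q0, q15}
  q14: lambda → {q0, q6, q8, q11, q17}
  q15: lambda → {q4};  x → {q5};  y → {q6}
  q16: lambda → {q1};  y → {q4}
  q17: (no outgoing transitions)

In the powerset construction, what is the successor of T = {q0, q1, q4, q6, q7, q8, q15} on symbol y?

{q0, q1, q2, q3, q4, q6, q7, q8, q9, q10, q13, q15}

q0 on y → {q7}.
q4 on y → {q2}.
q6 on y → {q9, q10}.
q15 on y → {q6}.
No y-transition from q1, q7, q8.
Union after reading y: {q2, q6, q7, q9, q10}.
Now take the lambda-closure:
From q7 via lambda: add q1, q4.
From q9 via lambda: add q3.
From q3 via lambda: add q13.
From q13 via lambda: add q0, q15.
From q0 via lambda: add q8.
No new states can be added; the closed set is {q0, q1, q2, q3, q4, q6, q7, q8, q9, q10, q13, q15}.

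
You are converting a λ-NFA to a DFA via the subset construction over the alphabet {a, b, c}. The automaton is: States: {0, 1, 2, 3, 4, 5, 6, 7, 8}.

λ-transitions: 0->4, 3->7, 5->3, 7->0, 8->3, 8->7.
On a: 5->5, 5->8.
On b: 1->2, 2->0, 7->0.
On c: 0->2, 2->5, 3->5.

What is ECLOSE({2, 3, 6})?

Start with {2, 3, 6}.
From 3 via λ: add 7.
From 7 via λ: add 0.
From 0 via λ: add 4.
No new states can be added; the closed set is {0, 2, 3, 4, 6, 7}.

{0, 2, 3, 4, 6, 7}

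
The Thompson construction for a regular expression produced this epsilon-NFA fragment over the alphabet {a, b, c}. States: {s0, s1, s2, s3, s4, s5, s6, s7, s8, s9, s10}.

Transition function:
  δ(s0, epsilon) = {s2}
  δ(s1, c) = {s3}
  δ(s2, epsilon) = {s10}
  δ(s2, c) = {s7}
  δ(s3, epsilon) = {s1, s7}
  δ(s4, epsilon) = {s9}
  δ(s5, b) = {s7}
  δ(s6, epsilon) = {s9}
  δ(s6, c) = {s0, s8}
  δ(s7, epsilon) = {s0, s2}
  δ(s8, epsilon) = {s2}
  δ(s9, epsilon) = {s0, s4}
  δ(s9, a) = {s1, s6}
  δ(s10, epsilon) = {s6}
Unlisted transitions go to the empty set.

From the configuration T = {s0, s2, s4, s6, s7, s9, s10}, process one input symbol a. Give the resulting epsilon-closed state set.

s9 on a → {s1, s6}.
No a-transition from s0, s2, s4, s6, s7, s10.
Union after reading a: {s1, s6}.
Now take the epsilon-closure:
From s6 via epsilon: add s9.
From s9 via epsilon: add s0, s4.
From s0 via epsilon: add s2.
From s2 via epsilon: add s10.
No new states can be added; the closed set is {s0, s1, s2, s4, s6, s9, s10}.

{s0, s1, s2, s4, s6, s9, s10}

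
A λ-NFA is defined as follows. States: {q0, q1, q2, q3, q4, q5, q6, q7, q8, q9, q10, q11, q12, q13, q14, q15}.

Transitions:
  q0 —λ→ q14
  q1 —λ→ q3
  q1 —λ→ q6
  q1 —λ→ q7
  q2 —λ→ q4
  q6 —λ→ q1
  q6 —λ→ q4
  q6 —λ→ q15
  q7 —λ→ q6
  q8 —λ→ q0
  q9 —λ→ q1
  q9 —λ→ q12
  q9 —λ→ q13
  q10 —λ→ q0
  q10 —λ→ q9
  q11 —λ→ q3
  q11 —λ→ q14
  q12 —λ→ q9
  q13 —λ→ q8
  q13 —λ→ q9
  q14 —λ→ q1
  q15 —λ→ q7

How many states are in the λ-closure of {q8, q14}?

Start with {q8, q14}.
From q8 via λ: add q0.
From q14 via λ: add q1.
From q1 via λ: add q3, q6, q7.
From q6 via λ: add q4, q15.
λ-closure = {q0, q1, q3, q4, q6, q7, q8, q14, q15}, which has 9 states.

9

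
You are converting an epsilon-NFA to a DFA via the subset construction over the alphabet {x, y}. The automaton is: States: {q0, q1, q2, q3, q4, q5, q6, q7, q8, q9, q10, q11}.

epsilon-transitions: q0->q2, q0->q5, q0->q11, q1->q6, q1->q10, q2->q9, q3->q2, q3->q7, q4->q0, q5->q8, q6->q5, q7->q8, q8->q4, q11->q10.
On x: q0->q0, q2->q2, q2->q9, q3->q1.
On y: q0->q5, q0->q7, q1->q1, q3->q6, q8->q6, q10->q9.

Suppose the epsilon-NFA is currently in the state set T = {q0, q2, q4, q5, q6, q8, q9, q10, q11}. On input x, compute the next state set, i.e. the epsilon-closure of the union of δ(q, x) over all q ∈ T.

q0 on x → {q0}.
q2 on x → {q2, q9}.
No x-transition from q4, q5, q6, q8, q9, q10, q11.
Union after reading x: {q0, q2, q9}.
Now take the epsilon-closure:
From q0 via epsilon: add q5, q11.
From q5 via epsilon: add q8.
From q11 via epsilon: add q10.
From q8 via epsilon: add q4.
No new states can be added; the closed set is {q0, q2, q4, q5, q8, q9, q10, q11}.

{q0, q2, q4, q5, q8, q9, q10, q11}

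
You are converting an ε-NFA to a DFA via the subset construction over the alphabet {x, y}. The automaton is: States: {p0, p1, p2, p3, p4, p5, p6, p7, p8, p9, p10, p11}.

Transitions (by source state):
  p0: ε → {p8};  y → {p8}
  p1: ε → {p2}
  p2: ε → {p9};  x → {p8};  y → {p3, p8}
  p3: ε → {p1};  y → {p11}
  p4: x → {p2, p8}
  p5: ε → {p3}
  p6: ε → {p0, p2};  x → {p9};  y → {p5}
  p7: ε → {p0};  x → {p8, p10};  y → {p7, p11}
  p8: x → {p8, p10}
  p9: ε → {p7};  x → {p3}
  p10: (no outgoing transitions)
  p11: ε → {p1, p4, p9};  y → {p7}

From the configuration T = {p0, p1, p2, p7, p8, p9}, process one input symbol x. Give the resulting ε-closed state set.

p2 on x → {p8}.
p7 on x → {p8, p10}.
p8 on x → {p8, p10}.
p9 on x → {p3}.
No x-transition from p0, p1.
Union after reading x: {p3, p8, p10}.
Now take the ε-closure:
From p3 via ε: add p1.
From p1 via ε: add p2.
From p2 via ε: add p9.
From p9 via ε: add p7.
From p7 via ε: add p0.
No new states can be added; the closed set is {p0, p1, p2, p3, p7, p8, p9, p10}.

{p0, p1, p2, p3, p7, p8, p9, p10}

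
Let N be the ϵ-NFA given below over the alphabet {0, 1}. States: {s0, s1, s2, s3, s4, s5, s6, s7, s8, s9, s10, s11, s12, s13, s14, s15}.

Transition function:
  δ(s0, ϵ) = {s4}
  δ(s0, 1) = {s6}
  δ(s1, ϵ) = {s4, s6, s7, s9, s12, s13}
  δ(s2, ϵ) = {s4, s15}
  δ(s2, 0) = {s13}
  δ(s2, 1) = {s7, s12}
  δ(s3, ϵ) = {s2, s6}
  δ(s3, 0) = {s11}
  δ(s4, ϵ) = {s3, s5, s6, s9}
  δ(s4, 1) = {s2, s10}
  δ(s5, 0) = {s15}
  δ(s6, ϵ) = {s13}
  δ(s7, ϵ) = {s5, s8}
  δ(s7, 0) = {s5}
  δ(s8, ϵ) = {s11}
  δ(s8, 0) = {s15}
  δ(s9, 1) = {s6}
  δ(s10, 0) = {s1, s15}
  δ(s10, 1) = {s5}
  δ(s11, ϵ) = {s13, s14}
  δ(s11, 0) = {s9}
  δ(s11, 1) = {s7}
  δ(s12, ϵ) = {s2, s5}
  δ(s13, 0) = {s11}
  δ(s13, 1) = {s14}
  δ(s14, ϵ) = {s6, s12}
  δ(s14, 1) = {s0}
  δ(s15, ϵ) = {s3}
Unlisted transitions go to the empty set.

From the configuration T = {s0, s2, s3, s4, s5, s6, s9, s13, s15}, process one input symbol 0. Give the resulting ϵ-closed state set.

s2 on 0 → {s13}.
s3 on 0 → {s11}.
s5 on 0 → {s15}.
s13 on 0 → {s11}.
No 0-transition from s0, s4, s6, s9, s15.
Union after reading 0: {s11, s13, s15}.
Now take the ϵ-closure:
From s11 via ϵ: add s14.
From s15 via ϵ: add s3.
From s3 via ϵ: add s2, s6.
From s14 via ϵ: add s12.
From s2 via ϵ: add s4.
From s12 via ϵ: add s5.
From s4 via ϵ: add s9.
No new states can be added; the closed set is {s2, s3, s4, s5, s6, s9, s11, s12, s13, s14, s15}.

{s2, s3, s4, s5, s6, s9, s11, s12, s13, s14, s15}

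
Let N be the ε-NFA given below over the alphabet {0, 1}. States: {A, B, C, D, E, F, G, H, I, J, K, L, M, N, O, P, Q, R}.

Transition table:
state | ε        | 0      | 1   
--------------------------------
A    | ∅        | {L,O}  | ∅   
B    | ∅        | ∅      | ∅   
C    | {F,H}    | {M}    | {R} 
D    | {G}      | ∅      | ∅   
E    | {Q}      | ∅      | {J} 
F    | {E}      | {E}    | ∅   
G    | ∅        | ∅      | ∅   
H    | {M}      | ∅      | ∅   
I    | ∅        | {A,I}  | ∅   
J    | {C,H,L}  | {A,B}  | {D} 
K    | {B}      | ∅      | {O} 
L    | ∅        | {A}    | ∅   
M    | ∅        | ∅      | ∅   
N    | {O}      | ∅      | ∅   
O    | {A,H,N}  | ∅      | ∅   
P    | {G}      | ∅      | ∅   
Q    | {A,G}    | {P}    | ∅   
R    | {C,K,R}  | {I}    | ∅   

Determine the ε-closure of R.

Start with {R}.
From R via ε: add C, K.
From C via ε: add F, H.
From K via ε: add B.
From F via ε: add E.
From H via ε: add M.
From E via ε: add Q.
From Q via ε: add A, G.
No new states can be added; the closed set is {A, B, C, E, F, G, H, K, M, Q, R}.

{A, B, C, E, F, G, H, K, M, Q, R}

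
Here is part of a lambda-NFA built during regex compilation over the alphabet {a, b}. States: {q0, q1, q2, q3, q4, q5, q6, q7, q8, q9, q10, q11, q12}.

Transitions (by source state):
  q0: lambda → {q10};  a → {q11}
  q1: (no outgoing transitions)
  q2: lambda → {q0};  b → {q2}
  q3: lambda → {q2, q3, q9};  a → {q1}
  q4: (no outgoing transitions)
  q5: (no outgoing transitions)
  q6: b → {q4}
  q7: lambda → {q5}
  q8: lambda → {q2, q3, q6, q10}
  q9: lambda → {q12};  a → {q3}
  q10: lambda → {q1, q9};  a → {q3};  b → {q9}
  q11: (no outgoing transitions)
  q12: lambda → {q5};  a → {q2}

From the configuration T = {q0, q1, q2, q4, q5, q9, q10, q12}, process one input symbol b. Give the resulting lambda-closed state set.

{q0, q1, q2, q5, q9, q10, q12}

q2 on b → {q2}.
q10 on b → {q9}.
No b-transition from q0, q1, q4, q5, q9, q12.
Union after reading b: {q2, q9}.
Now take the lambda-closure:
From q2 via lambda: add q0.
From q9 via lambda: add q12.
From q0 via lambda: add q10.
From q12 via lambda: add q5.
From q10 via lambda: add q1.
No new states can be added; the closed set is {q0, q1, q2, q5, q9, q10, q12}.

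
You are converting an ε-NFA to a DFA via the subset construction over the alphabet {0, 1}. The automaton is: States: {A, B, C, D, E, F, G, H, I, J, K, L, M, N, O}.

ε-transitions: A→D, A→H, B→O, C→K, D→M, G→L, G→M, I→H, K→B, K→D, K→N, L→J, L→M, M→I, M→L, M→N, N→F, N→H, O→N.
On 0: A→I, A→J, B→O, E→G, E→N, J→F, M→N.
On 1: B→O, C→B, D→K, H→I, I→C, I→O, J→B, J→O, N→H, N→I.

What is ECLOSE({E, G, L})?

Start with {E, G, L}.
From G via ε: add M.
From L via ε: add J.
From M via ε: add I, N.
From I via ε: add H.
From N via ε: add F.
No new states can be added; the closed set is {E, F, G, H, I, J, L, M, N}.

{E, F, G, H, I, J, L, M, N}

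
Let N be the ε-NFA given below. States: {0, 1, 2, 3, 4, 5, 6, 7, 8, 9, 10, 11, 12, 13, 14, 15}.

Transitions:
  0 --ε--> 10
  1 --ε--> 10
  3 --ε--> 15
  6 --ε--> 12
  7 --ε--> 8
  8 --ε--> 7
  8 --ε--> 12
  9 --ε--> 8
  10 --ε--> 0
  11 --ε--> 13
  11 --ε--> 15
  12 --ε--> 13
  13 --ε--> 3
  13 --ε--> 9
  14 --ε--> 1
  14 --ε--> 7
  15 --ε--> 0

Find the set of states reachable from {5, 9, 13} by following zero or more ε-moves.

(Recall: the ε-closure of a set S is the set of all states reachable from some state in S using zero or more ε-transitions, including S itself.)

{0, 3, 5, 7, 8, 9, 10, 12, 13, 15}

Start with {5, 9, 13}.
From 9 via ε: add 8.
From 13 via ε: add 3.
From 3 via ε: add 15.
From 8 via ε: add 7, 12.
From 15 via ε: add 0.
From 0 via ε: add 10.
No new states can be added; the closed set is {0, 3, 5, 7, 8, 9, 10, 12, 13, 15}.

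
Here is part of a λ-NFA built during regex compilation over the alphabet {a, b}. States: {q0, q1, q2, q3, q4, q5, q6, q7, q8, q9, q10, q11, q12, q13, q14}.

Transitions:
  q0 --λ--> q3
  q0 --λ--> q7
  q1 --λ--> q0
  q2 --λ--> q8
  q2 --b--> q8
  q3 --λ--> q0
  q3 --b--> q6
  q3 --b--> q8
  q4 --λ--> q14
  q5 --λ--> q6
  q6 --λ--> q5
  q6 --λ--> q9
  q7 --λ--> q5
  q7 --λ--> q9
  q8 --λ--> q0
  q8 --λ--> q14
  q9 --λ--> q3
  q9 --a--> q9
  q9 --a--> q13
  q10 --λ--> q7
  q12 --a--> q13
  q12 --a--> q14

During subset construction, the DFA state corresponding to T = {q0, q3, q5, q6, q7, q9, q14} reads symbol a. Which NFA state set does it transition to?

q9 on a → {q9, q13}.
No a-transition from q0, q3, q5, q6, q7, q14.
Union after reading a: {q9, q13}.
Now take the λ-closure:
From q9 via λ: add q3.
From q3 via λ: add q0.
From q0 via λ: add q7.
From q7 via λ: add q5.
From q5 via λ: add q6.
No new states can be added; the closed set is {q0, q3, q5, q6, q7, q9, q13}.

{q0, q3, q5, q6, q7, q9, q13}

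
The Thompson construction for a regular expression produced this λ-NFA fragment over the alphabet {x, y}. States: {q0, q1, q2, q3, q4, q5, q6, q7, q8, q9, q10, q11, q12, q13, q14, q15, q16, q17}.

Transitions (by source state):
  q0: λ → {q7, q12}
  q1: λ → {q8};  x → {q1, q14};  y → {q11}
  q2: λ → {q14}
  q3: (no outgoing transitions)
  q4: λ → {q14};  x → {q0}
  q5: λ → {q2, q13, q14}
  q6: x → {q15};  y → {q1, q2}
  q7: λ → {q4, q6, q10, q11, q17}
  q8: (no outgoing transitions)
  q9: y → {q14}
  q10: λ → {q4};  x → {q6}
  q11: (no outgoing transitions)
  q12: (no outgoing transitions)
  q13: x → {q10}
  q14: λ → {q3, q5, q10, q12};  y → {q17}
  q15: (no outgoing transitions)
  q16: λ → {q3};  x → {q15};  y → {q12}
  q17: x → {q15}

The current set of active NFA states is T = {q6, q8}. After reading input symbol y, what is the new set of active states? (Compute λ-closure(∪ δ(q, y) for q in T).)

{q1, q2, q3, q4, q5, q8, q10, q12, q13, q14}

q6 on y → {q1, q2}.
No y-transition from q8.
Union after reading y: {q1, q2}.
Now take the λ-closure:
From q1 via λ: add q8.
From q2 via λ: add q14.
From q14 via λ: add q3, q5, q10, q12.
From q5 via λ: add q13.
From q10 via λ: add q4.
No new states can be added; the closed set is {q1, q2, q3, q4, q5, q8, q10, q12, q13, q14}.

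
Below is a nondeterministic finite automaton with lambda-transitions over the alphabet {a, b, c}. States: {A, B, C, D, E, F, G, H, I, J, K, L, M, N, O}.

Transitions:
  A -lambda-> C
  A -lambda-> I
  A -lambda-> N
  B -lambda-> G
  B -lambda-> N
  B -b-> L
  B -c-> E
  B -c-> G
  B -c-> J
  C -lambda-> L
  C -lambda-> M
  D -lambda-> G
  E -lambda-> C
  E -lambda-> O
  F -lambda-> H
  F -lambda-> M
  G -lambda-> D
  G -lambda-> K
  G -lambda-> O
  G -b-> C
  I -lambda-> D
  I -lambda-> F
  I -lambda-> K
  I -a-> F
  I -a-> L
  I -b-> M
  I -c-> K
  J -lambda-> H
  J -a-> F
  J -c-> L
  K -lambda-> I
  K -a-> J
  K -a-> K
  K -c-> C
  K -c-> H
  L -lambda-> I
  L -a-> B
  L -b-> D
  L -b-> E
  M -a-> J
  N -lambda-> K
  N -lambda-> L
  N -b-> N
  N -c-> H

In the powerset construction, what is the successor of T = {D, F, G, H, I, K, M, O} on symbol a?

{D, F, G, H, I, J, K, L, M, O}

I on a → {F, L}.
K on a → {J, K}.
M on a → {J}.
No a-transition from D, F, G, H, O.
Union after reading a: {F, J, K, L}.
Now take the lambda-closure:
From F via lambda: add H, M.
From K via lambda: add I.
From I via lambda: add D.
From D via lambda: add G.
From G via lambda: add O.
No new states can be added; the closed set is {D, F, G, H, I, J, K, L, M, O}.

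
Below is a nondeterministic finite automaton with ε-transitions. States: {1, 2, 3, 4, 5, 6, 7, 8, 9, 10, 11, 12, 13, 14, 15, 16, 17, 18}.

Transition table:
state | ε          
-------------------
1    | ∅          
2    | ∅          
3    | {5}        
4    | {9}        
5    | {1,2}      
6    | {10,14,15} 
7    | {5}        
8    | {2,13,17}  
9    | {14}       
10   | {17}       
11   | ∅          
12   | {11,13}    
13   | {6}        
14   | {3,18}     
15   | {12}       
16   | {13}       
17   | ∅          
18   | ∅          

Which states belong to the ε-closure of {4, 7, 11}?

{1, 2, 3, 4, 5, 7, 9, 11, 14, 18}

Start with {4, 7, 11}.
From 4 via ε: add 9.
From 7 via ε: add 5.
From 5 via ε: add 1, 2.
From 9 via ε: add 14.
From 14 via ε: add 3, 18.
No new states can be added; the closed set is {1, 2, 3, 4, 5, 7, 9, 11, 14, 18}.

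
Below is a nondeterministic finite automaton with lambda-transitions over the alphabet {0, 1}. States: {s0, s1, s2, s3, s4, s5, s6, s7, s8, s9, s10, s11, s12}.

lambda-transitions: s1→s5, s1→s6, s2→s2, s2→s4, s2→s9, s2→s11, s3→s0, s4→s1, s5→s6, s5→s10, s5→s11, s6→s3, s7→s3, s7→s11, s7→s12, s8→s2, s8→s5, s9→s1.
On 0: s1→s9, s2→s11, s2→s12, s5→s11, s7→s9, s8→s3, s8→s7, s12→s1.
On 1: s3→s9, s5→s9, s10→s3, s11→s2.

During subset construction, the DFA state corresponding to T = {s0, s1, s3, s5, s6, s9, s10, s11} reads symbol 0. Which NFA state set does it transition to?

{s0, s1, s3, s5, s6, s9, s10, s11}

s1 on 0 → {s9}.
s5 on 0 → {s11}.
No 0-transition from s0, s3, s6, s9, s10, s11.
Union after reading 0: {s9, s11}.
Now take the lambda-closure:
From s9 via lambda: add s1.
From s1 via lambda: add s5, s6.
From s5 via lambda: add s10.
From s6 via lambda: add s3.
From s3 via lambda: add s0.
No new states can be added; the closed set is {s0, s1, s3, s5, s6, s9, s10, s11}.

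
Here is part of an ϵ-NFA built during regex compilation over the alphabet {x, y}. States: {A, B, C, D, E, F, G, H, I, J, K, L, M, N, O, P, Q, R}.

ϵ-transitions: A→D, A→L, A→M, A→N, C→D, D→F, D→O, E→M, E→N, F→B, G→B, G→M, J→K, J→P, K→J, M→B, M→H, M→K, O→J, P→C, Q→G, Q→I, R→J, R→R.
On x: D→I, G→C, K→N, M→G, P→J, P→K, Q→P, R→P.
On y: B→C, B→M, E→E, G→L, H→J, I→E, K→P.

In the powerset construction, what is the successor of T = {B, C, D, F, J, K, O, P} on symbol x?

{B, C, D, F, I, J, K, N, O, P}

D on x → {I}.
K on x → {N}.
P on x → {J, K}.
No x-transition from B, C, F, J, O.
Union after reading x: {I, J, K, N}.
Now take the ϵ-closure:
From J via ϵ: add P.
From P via ϵ: add C.
From C via ϵ: add D.
From D via ϵ: add F, O.
From F via ϵ: add B.
No new states can be added; the closed set is {B, C, D, F, I, J, K, N, O, P}.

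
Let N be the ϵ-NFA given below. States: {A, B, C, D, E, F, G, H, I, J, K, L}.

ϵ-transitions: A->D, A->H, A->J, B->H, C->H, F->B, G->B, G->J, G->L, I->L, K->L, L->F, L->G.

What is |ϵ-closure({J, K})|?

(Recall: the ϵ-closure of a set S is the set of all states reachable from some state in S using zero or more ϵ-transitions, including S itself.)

Start with {J, K}.
From K via ϵ: add L.
From L via ϵ: add F, G.
From F via ϵ: add B.
From B via ϵ: add H.
ϵ-closure = {B, F, G, H, J, K, L}, which has 7 states.

7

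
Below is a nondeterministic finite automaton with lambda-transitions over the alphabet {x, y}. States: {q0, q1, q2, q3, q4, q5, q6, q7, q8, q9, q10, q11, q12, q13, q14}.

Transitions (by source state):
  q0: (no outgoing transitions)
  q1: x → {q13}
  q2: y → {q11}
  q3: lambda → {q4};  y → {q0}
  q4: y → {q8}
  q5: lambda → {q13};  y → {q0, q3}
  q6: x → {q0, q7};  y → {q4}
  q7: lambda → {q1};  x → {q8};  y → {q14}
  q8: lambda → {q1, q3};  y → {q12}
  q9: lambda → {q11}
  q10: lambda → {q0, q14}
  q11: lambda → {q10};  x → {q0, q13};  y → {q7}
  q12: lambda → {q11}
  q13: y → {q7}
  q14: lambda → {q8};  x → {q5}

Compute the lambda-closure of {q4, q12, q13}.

Start with {q4, q12, q13}.
From q12 via lambda: add q11.
From q11 via lambda: add q10.
From q10 via lambda: add q0, q14.
From q14 via lambda: add q8.
From q8 via lambda: add q1, q3.
No new states can be added; the closed set is {q0, q1, q3, q4, q8, q10, q11, q12, q13, q14}.

{q0, q1, q3, q4, q8, q10, q11, q12, q13, q14}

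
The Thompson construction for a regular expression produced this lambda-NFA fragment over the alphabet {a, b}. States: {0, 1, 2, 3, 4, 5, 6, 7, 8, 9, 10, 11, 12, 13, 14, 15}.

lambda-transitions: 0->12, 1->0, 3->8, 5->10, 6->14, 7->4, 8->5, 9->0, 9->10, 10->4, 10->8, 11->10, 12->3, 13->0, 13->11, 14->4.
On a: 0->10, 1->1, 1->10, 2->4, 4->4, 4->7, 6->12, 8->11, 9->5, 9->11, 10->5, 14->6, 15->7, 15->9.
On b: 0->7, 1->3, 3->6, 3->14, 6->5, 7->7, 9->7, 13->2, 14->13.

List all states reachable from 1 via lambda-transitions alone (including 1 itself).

{0, 1, 3, 4, 5, 8, 10, 12}

Start with {1}.
From 1 via lambda: add 0.
From 0 via lambda: add 12.
From 12 via lambda: add 3.
From 3 via lambda: add 8.
From 8 via lambda: add 5.
From 5 via lambda: add 10.
From 10 via lambda: add 4.
No new states can be added; the closed set is {0, 1, 3, 4, 5, 8, 10, 12}.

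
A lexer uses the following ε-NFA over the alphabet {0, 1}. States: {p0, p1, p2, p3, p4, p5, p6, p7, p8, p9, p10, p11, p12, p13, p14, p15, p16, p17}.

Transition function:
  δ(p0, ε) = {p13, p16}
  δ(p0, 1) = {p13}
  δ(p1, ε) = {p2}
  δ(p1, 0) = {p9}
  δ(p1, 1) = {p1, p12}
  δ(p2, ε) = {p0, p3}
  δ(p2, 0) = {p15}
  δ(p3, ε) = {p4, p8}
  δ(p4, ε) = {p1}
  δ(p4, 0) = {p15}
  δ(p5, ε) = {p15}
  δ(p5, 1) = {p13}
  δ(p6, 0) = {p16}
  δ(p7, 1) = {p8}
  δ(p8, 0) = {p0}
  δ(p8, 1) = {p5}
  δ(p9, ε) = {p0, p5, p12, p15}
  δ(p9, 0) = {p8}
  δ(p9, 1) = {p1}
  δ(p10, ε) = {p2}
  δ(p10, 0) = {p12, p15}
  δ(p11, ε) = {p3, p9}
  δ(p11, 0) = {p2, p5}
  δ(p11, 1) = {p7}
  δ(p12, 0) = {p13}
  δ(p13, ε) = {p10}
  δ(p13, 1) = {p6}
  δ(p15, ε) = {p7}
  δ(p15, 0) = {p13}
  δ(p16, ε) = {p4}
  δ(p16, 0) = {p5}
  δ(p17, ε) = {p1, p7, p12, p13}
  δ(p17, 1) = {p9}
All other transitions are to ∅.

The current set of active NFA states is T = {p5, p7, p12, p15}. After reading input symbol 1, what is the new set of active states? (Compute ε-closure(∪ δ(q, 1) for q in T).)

p5 on 1 → {p13}.
p7 on 1 → {p8}.
No 1-transition from p12, p15.
Union after reading 1: {p8, p13}.
Now take the ε-closure:
From p13 via ε: add p10.
From p10 via ε: add p2.
From p2 via ε: add p0, p3.
From p0 via ε: add p16.
From p3 via ε: add p4.
From p4 via ε: add p1.
No new states can be added; the closed set is {p0, p1, p2, p3, p4, p8, p10, p13, p16}.

{p0, p1, p2, p3, p4, p8, p10, p13, p16}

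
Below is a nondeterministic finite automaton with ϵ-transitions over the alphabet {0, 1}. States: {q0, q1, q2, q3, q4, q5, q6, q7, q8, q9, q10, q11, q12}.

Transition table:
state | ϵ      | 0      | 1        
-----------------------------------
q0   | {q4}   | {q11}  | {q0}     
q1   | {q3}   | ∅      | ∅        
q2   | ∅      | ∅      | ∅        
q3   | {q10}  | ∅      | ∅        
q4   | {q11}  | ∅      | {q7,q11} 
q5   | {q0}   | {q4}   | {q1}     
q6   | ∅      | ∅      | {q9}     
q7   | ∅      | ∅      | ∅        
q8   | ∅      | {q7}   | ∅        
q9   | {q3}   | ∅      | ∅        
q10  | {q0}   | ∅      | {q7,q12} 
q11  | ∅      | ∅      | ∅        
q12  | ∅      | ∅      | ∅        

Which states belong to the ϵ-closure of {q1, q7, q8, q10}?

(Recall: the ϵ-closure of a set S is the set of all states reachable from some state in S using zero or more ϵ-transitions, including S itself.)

Start with {q1, q7, q8, q10}.
From q1 via ϵ: add q3.
From q10 via ϵ: add q0.
From q0 via ϵ: add q4.
From q4 via ϵ: add q11.
No new states can be added; the closed set is {q0, q1, q3, q4, q7, q8, q10, q11}.

{q0, q1, q3, q4, q7, q8, q10, q11}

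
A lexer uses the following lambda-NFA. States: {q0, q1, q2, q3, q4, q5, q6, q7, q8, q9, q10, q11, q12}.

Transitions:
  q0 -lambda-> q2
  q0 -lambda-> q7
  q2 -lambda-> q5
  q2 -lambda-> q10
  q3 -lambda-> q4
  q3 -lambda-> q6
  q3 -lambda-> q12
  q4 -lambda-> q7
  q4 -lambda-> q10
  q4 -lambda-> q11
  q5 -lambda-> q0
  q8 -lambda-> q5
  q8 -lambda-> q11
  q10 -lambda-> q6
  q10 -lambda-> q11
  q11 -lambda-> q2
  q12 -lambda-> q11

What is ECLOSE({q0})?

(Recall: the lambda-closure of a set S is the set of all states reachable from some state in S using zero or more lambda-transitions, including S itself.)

Start with {q0}.
From q0 via lambda: add q2, q7.
From q2 via lambda: add q5, q10.
From q10 via lambda: add q6, q11.
No new states can be added; the closed set is {q0, q2, q5, q6, q7, q10, q11}.

{q0, q2, q5, q6, q7, q10, q11}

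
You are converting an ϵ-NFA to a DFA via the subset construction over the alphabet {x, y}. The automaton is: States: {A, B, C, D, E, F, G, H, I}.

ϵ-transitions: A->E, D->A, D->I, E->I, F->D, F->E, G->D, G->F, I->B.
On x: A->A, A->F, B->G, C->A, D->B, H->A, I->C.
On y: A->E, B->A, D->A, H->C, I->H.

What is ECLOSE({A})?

Start with {A}.
From A via ϵ: add E.
From E via ϵ: add I.
From I via ϵ: add B.
No new states can be added; the closed set is {A, B, E, I}.

{A, B, E, I}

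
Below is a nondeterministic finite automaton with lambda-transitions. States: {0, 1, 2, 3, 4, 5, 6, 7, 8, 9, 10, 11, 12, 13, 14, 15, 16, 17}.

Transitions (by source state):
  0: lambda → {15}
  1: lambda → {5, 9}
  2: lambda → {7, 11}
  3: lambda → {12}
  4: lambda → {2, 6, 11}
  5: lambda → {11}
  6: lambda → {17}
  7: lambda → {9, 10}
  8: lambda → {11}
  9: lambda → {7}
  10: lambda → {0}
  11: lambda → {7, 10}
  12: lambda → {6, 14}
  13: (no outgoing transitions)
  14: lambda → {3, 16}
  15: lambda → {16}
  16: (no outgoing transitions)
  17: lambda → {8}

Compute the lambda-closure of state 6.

Start with {6}.
From 6 via lambda: add 17.
From 17 via lambda: add 8.
From 8 via lambda: add 11.
From 11 via lambda: add 7, 10.
From 7 via lambda: add 9.
From 10 via lambda: add 0.
From 0 via lambda: add 15.
From 15 via lambda: add 16.
No new states can be added; the closed set is {0, 6, 7, 8, 9, 10, 11, 15, 16, 17}.

{0, 6, 7, 8, 9, 10, 11, 15, 16, 17}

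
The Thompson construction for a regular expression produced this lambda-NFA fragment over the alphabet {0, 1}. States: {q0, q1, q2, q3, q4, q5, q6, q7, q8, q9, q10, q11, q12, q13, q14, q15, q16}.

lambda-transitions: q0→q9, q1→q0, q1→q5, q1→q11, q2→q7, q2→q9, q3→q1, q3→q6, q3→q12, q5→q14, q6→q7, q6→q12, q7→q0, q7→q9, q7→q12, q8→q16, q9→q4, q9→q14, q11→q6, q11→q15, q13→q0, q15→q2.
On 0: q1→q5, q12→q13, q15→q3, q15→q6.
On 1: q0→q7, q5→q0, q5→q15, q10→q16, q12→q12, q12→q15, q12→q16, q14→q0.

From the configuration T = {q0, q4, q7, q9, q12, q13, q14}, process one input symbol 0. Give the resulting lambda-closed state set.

{q0, q4, q9, q13, q14}

q12 on 0 → {q13}.
No 0-transition from q0, q4, q7, q9, q13, q14.
Union after reading 0: {q13}.
Now take the lambda-closure:
From q13 via lambda: add q0.
From q0 via lambda: add q9.
From q9 via lambda: add q4, q14.
No new states can be added; the closed set is {q0, q4, q9, q13, q14}.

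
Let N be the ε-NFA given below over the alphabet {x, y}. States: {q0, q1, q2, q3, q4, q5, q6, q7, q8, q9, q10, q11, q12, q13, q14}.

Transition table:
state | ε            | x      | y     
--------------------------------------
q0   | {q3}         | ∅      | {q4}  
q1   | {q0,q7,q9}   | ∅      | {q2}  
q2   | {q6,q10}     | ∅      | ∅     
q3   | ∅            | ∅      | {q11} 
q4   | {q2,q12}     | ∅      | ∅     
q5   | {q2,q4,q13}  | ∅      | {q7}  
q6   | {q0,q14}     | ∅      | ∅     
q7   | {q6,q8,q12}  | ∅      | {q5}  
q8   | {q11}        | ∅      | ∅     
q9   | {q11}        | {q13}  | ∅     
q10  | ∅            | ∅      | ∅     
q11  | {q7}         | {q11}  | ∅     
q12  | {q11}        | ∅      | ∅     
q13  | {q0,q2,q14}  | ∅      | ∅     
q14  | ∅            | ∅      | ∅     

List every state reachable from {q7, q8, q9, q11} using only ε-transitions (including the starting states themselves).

Start with {q7, q8, q9, q11}.
From q7 via ε: add q6, q12.
From q6 via ε: add q0, q14.
From q0 via ε: add q3.
No new states can be added; the closed set is {q0, q3, q6, q7, q8, q9, q11, q12, q14}.

{q0, q3, q6, q7, q8, q9, q11, q12, q14}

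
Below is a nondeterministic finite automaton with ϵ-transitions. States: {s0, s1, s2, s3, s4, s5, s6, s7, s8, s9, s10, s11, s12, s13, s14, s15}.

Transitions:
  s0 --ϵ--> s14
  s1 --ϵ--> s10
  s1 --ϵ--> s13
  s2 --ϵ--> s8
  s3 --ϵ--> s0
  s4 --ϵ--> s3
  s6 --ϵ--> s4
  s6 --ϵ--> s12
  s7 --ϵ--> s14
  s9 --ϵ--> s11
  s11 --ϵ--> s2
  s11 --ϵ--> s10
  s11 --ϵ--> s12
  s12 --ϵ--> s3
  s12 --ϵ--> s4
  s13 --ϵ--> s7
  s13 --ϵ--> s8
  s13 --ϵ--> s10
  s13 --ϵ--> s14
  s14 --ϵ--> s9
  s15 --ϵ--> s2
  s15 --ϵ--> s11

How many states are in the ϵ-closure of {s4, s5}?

11

Start with {s4, s5}.
From s4 via ϵ: add s3.
From s3 via ϵ: add s0.
From s0 via ϵ: add s14.
From s14 via ϵ: add s9.
From s9 via ϵ: add s11.
From s11 via ϵ: add s2, s10, s12.
From s2 via ϵ: add s8.
ϵ-closure = {s0, s2, s3, s4, s5, s8, s9, s10, s11, s12, s14}, which has 11 states.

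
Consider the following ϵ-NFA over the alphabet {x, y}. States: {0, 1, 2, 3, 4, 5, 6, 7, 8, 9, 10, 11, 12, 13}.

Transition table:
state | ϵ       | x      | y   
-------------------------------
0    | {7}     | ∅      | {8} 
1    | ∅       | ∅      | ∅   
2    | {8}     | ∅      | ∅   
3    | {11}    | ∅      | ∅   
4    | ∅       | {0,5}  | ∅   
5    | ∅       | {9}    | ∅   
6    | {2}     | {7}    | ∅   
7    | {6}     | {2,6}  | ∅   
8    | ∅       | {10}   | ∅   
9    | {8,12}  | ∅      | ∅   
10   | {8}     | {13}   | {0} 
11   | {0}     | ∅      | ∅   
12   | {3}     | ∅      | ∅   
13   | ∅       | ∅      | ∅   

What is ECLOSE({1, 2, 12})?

{0, 1, 2, 3, 6, 7, 8, 11, 12}

Start with {1, 2, 12}.
From 2 via ϵ: add 8.
From 12 via ϵ: add 3.
From 3 via ϵ: add 11.
From 11 via ϵ: add 0.
From 0 via ϵ: add 7.
From 7 via ϵ: add 6.
No new states can be added; the closed set is {0, 1, 2, 3, 6, 7, 8, 11, 12}.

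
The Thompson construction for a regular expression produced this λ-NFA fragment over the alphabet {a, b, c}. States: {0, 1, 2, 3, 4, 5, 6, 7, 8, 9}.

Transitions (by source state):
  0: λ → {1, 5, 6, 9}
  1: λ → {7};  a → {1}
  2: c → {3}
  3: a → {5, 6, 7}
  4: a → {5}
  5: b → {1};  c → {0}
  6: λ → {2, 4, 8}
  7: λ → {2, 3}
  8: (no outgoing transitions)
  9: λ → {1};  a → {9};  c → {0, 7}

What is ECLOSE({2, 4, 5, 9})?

Start with {2, 4, 5, 9}.
From 9 via λ: add 1.
From 1 via λ: add 7.
From 7 via λ: add 3.
No new states can be added; the closed set is {1, 2, 3, 4, 5, 7, 9}.

{1, 2, 3, 4, 5, 7, 9}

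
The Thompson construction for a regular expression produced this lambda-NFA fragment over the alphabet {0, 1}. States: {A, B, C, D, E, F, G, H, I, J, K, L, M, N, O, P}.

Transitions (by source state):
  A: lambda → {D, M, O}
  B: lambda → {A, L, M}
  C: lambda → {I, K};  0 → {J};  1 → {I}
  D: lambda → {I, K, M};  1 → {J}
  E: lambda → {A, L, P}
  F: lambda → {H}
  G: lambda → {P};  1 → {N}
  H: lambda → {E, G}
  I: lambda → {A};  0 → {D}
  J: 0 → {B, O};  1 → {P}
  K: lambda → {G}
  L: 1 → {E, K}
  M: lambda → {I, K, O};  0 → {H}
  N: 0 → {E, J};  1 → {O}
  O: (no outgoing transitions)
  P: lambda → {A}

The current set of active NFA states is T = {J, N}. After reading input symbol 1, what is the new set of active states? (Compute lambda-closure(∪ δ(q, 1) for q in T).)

J on 1 → {P}.
N on 1 → {O}.
Union after reading 1: {O, P}.
Now take the lambda-closure:
From P via lambda: add A.
From A via lambda: add D, M.
From D via lambda: add I, K.
From K via lambda: add G.
No new states can be added; the closed set is {A, D, G, I, K, M, O, P}.

{A, D, G, I, K, M, O, P}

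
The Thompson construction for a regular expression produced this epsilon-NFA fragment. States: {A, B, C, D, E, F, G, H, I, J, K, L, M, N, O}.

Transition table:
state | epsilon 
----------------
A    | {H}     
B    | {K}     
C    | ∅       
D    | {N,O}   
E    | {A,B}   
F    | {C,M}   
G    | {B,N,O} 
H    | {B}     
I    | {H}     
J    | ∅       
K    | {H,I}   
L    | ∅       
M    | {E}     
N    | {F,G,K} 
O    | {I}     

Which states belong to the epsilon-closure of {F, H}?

{A, B, C, E, F, H, I, K, M}

Start with {F, H}.
From F via epsilon: add C, M.
From H via epsilon: add B.
From B via epsilon: add K.
From M via epsilon: add E.
From E via epsilon: add A.
From K via epsilon: add I.
No new states can be added; the closed set is {A, B, C, E, F, H, I, K, M}.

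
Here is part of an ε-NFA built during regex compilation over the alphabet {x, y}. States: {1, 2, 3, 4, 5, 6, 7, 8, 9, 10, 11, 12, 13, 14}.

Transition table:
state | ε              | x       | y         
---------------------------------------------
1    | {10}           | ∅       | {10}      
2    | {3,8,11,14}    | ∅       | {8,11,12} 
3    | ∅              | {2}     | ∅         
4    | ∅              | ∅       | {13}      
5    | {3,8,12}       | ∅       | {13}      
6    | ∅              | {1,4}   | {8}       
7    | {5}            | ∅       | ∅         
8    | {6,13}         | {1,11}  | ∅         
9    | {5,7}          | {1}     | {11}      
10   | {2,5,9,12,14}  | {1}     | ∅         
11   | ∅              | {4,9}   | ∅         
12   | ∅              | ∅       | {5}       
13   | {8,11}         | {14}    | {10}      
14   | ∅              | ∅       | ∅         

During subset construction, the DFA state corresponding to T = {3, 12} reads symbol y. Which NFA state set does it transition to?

{3, 5, 6, 8, 11, 12, 13}

12 on y → {5}.
No y-transition from 3.
Union after reading y: {5}.
Now take the ε-closure:
From 5 via ε: add 3, 8, 12.
From 8 via ε: add 6, 13.
From 13 via ε: add 11.
No new states can be added; the closed set is {3, 5, 6, 8, 11, 12, 13}.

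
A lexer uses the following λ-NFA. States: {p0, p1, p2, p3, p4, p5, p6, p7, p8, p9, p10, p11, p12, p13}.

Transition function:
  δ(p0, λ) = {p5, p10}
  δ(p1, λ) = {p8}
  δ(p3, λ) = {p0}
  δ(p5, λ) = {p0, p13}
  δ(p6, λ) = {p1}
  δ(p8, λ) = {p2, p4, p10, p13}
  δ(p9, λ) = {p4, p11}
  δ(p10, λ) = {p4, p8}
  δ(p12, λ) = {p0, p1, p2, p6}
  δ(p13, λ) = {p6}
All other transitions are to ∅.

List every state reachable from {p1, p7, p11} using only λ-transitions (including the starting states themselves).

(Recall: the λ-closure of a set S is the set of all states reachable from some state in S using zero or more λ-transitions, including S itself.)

Start with {p1, p7, p11}.
From p1 via λ: add p8.
From p8 via λ: add p2, p4, p10, p13.
From p13 via λ: add p6.
No new states can be added; the closed set is {p1, p2, p4, p6, p7, p8, p10, p11, p13}.

{p1, p2, p4, p6, p7, p8, p10, p11, p13}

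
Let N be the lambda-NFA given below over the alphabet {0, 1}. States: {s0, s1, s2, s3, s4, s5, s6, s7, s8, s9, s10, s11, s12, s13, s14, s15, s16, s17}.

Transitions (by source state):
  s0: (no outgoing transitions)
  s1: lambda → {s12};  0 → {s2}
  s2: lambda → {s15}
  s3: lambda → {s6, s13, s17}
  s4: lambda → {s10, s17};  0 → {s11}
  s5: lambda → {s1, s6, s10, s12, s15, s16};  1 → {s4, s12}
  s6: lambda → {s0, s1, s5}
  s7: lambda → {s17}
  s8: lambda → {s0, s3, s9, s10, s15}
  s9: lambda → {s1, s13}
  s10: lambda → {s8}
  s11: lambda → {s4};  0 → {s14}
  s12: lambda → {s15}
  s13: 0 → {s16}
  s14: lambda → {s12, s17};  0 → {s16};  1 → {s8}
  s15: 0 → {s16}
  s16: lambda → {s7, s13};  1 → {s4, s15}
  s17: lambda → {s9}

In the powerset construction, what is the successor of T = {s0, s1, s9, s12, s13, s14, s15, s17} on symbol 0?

{s1, s2, s7, s9, s12, s13, s15, s16, s17}

s1 on 0 → {s2}.
s13 on 0 → {s16}.
s14 on 0 → {s16}.
s15 on 0 → {s16}.
No 0-transition from s0, s9, s12, s17.
Union after reading 0: {s2, s16}.
Now take the lambda-closure:
From s2 via lambda: add s15.
From s16 via lambda: add s7, s13.
From s7 via lambda: add s17.
From s17 via lambda: add s9.
From s9 via lambda: add s1.
From s1 via lambda: add s12.
No new states can be added; the closed set is {s1, s2, s7, s9, s12, s13, s15, s16, s17}.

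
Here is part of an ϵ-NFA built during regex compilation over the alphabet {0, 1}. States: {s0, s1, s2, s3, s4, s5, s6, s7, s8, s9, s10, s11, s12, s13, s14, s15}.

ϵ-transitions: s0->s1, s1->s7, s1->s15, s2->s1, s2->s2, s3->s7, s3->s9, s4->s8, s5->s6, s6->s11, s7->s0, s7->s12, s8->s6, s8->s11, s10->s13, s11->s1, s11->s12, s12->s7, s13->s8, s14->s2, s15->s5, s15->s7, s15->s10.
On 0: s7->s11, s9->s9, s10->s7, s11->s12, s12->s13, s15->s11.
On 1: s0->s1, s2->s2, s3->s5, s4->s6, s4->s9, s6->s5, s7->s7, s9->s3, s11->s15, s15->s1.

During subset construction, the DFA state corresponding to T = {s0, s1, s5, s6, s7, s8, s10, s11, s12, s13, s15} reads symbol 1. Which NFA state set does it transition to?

s0 on 1 → {s1}.
s6 on 1 → {s5}.
s7 on 1 → {s7}.
s11 on 1 → {s15}.
s15 on 1 → {s1}.
No 1-transition from s1, s5, s8, s10, s12, s13.
Union after reading 1: {s1, s5, s7, s15}.
Now take the ϵ-closure:
From s5 via ϵ: add s6.
From s7 via ϵ: add s0, s12.
From s15 via ϵ: add s10.
From s6 via ϵ: add s11.
From s10 via ϵ: add s13.
From s13 via ϵ: add s8.
No new states can be added; the closed set is {s0, s1, s5, s6, s7, s8, s10, s11, s12, s13, s15}.

{s0, s1, s5, s6, s7, s8, s10, s11, s12, s13, s15}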